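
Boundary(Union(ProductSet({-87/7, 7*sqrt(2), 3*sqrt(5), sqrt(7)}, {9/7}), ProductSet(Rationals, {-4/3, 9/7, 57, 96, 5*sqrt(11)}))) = ProductSet(Reals, {-4/3, 9/7, 57, 96, 5*sqrt(11)})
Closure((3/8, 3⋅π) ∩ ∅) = ∅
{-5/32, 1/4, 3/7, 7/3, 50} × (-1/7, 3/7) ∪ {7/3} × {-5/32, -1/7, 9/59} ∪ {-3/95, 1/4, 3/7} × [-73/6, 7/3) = ({7/3} × {-5/32, -1/7, 9/59}) ∪ ({-3/95, 1/4, 3/7} × [-73/6, 7/3)) ∪ ({-5/32, 1/4, 3/7, 7/3, 50} × (-1/7, 3/7))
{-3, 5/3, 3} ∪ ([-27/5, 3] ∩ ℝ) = [-27/5, 3]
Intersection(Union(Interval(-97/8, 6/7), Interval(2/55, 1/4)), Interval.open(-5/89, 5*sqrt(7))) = Interval.Lopen(-5/89, 6/7)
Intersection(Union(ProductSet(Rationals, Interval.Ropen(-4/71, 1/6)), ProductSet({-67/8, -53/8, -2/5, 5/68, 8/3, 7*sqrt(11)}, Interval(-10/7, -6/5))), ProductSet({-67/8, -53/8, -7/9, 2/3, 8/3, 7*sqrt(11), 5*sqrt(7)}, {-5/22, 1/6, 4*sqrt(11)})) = EmptySet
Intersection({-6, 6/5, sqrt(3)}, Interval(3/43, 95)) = {6/5, sqrt(3)}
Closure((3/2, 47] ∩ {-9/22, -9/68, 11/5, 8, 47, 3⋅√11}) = {11/5, 8, 47, 3⋅√11}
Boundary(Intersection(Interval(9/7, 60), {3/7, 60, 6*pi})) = {60, 6*pi}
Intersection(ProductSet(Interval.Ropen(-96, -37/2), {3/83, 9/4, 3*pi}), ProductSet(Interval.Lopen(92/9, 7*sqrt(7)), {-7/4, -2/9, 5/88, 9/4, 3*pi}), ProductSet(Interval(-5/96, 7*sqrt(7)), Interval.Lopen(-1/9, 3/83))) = EmptySet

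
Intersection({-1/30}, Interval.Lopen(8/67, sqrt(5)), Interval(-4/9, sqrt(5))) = EmptySet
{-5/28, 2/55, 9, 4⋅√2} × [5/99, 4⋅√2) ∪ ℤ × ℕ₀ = (ℤ × ℕ₀) ∪ ({-5/28, 2/55, 9, 4⋅√2} × [5/99, 4⋅√2))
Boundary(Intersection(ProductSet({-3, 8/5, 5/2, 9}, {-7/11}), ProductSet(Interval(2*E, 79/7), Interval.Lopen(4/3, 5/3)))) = EmptySet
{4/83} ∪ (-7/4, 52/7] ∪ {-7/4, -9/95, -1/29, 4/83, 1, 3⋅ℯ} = [-7/4, 52/7] ∪ {3⋅ℯ}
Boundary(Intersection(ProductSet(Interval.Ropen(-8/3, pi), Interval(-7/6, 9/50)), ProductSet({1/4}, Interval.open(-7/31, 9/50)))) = ProductSet({1/4}, Interval(-7/31, 9/50))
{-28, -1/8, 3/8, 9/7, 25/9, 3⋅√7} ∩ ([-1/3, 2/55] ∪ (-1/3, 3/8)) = {-1/8}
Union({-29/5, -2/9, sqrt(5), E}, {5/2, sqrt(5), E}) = {-29/5, -2/9, 5/2, sqrt(5), E}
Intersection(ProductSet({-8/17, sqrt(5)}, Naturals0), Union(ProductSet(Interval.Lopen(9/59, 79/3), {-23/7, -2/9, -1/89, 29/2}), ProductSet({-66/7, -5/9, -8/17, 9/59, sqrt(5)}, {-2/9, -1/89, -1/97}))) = EmptySet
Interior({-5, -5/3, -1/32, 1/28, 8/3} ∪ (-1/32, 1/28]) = (-1/32, 1/28)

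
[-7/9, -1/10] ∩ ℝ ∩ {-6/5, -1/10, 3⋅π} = {-1/10}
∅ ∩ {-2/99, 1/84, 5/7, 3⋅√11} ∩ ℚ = ∅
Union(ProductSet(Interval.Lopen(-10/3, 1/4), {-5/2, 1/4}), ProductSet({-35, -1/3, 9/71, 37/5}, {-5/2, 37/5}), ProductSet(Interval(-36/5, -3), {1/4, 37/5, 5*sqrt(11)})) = Union(ProductSet({-35, -1/3, 9/71, 37/5}, {-5/2, 37/5}), ProductSet(Interval(-36/5, -3), {1/4, 37/5, 5*sqrt(11)}), ProductSet(Interval.Lopen(-10/3, 1/4), {-5/2, 1/4}))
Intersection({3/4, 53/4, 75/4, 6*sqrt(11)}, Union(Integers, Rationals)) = {3/4, 53/4, 75/4}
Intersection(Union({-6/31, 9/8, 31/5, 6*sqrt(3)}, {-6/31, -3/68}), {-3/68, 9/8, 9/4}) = {-3/68, 9/8}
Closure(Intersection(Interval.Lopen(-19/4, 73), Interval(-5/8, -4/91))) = Interval(-5/8, -4/91)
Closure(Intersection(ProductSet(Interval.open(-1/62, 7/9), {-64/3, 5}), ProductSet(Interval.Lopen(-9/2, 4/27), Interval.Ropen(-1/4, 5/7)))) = EmptySet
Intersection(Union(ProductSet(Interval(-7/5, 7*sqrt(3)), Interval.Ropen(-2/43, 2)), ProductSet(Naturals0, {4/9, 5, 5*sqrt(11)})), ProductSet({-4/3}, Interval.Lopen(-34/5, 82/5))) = ProductSet({-4/3}, Interval.Ropen(-2/43, 2))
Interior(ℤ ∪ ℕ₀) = ∅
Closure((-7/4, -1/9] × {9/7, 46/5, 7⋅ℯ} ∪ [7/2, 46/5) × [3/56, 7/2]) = ([7/2, 46/5] × [3/56, 7/2]) ∪ ([-7/4, -1/9] × {9/7, 46/5, 7⋅ℯ})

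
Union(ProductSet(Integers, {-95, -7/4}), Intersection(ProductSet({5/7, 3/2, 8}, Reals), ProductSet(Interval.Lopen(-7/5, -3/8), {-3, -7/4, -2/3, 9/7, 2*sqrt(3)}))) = ProductSet(Integers, {-95, -7/4})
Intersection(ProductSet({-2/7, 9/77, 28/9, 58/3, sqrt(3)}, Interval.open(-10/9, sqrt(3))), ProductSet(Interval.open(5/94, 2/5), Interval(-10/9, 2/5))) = ProductSet({9/77}, Interval.Lopen(-10/9, 2/5))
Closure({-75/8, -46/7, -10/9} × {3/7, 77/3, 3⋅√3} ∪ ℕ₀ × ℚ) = (ℕ₀ × ℝ) ∪ ({-75/8, -46/7, -10/9} × {3/7, 77/3, 3⋅√3})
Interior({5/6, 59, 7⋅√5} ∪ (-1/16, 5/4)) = (-1/16, 5/4)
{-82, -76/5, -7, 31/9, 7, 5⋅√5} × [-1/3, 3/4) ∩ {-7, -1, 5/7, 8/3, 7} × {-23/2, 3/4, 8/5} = ∅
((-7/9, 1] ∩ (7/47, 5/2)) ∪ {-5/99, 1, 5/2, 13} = {-5/99, 5/2, 13} ∪ (7/47, 1]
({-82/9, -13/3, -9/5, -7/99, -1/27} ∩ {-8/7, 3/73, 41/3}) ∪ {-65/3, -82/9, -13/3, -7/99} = {-65/3, -82/9, -13/3, -7/99}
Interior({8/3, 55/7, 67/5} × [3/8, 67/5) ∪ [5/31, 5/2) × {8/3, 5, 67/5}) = ∅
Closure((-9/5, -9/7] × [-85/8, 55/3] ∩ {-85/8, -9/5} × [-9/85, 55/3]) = ∅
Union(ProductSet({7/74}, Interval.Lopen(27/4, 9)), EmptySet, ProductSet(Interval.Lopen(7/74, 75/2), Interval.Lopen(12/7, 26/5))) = Union(ProductSet({7/74}, Interval.Lopen(27/4, 9)), ProductSet(Interval.Lopen(7/74, 75/2), Interval.Lopen(12/7, 26/5)))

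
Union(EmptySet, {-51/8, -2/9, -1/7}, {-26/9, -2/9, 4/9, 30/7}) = {-51/8, -26/9, -2/9, -1/7, 4/9, 30/7}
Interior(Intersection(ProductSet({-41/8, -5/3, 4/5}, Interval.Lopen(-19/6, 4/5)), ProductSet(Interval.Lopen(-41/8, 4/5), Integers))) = EmptySet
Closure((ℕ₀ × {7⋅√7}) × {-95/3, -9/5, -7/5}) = (ℕ₀ × {7⋅√7}) × {-95/3, -9/5, -7/5}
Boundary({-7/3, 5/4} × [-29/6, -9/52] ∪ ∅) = {-7/3, 5/4} × [-29/6, -9/52]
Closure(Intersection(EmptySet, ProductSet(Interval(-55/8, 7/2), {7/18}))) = EmptySet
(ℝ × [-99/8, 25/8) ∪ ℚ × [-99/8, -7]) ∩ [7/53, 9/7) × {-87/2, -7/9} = [7/53, 9/7) × {-7/9}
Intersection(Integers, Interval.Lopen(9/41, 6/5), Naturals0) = Range(1, 2, 1)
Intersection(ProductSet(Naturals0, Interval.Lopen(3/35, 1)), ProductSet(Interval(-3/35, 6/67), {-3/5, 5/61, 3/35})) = EmptySet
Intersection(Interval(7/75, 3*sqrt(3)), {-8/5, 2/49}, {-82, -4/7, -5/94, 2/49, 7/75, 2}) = EmptySet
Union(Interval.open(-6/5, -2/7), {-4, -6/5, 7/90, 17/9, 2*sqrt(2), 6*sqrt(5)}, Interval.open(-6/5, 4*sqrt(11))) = Union({-4, 6*sqrt(5)}, Interval.Ropen(-6/5, 4*sqrt(11)))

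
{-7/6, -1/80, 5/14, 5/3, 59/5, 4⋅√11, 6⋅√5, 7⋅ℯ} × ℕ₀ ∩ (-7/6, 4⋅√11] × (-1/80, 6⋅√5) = {-1/80, 5/14, 5/3, 59/5, 4⋅√11} × {0, 1, …, 13}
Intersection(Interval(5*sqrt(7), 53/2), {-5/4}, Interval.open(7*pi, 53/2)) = EmptySet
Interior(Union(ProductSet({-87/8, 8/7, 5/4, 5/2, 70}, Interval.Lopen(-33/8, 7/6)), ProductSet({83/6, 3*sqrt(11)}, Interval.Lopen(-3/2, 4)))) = EmptySet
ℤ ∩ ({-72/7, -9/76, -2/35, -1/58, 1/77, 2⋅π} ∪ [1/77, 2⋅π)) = {1, 2, …, 6}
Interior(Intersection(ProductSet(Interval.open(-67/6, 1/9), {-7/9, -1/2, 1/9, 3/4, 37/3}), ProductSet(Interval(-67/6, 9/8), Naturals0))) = EmptySet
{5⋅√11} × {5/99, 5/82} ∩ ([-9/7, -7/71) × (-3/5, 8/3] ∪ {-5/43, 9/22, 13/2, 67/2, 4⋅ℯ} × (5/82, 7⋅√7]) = ∅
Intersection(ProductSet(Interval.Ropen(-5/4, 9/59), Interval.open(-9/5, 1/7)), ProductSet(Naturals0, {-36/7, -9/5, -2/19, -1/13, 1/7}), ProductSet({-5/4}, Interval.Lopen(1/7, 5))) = EmptySet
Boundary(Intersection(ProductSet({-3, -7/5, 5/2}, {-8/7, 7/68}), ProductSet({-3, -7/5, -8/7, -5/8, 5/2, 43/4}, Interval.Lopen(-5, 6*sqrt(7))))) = ProductSet({-3, -7/5, 5/2}, {-8/7, 7/68})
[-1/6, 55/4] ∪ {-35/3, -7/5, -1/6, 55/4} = {-35/3, -7/5} ∪ [-1/6, 55/4]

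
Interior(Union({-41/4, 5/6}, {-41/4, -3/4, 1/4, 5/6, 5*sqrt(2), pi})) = EmptySet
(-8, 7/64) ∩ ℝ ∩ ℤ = {-7, -6, …, 0}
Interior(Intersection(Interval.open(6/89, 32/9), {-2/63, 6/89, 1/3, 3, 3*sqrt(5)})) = EmptySet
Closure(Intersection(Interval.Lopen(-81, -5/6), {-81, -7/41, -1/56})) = EmptySet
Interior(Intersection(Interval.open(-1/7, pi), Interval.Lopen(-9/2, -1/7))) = EmptySet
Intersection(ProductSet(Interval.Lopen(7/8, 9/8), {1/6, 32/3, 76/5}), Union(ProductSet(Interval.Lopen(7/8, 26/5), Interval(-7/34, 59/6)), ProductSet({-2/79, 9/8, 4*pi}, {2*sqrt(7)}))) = ProductSet(Interval.Lopen(7/8, 9/8), {1/6})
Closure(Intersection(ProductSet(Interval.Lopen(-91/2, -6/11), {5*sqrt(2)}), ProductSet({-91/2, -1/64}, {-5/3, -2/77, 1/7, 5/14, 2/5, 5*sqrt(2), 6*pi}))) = EmptySet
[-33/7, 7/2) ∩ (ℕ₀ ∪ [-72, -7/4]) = [-33/7, -7/4] ∪ {0, 1, 2, 3}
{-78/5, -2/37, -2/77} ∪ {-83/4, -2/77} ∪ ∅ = {-83/4, -78/5, -2/37, -2/77}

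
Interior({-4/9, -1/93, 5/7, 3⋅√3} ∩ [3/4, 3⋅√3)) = ∅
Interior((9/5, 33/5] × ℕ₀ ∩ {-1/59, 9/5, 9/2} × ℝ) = ∅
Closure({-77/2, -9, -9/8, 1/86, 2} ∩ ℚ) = {-77/2, -9, -9/8, 1/86, 2}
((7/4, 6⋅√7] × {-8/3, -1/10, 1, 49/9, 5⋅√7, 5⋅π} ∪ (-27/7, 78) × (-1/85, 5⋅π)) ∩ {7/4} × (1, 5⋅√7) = {7/4} × (1, 5⋅√7)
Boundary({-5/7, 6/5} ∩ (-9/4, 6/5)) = {-5/7}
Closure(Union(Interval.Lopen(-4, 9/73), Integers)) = Union(Integers, Interval(-4, 9/73))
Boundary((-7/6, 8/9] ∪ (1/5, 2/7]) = {-7/6, 8/9}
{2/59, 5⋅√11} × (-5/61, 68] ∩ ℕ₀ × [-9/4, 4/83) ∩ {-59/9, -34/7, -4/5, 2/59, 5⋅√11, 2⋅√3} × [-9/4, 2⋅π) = ∅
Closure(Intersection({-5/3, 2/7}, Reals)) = {-5/3, 2/7}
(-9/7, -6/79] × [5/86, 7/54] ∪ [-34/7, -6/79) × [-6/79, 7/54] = ([-34/7, -6/79) × [-6/79, 7/54]) ∪ ((-9/7, -6/79] × [5/86, 7/54])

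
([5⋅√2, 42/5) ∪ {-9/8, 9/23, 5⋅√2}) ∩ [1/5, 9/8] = {9/23}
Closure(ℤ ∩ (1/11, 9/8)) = {1}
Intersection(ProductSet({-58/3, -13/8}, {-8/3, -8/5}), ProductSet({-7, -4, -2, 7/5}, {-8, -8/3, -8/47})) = EmptySet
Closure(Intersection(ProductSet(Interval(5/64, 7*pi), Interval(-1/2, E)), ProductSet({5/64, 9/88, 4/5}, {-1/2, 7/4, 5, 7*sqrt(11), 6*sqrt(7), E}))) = ProductSet({5/64, 9/88, 4/5}, {-1/2, 7/4, E})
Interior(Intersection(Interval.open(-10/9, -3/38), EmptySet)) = EmptySet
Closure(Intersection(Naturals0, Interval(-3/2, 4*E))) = Range(0, 11, 1)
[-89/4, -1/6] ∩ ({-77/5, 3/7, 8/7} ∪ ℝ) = [-89/4, -1/6]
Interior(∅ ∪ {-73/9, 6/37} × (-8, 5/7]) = ∅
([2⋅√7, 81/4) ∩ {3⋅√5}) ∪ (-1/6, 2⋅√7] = (-1/6, 2⋅√7] ∪ {3⋅√5}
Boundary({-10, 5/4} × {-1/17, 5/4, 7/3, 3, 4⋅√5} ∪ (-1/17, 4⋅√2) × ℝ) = ({-1/17, 4⋅√2} × ℝ) ∪ ({-10} × {-1/17, 5/4, 7/3, 3, 4⋅√5})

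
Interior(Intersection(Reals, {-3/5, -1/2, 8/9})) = EmptySet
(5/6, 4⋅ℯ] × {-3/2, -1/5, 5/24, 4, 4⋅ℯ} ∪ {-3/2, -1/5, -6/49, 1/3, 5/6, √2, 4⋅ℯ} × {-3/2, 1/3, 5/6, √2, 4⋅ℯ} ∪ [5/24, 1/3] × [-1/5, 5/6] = ([5/24, 1/3] × [-1/5, 5/6]) ∪ ((5/6, 4⋅ℯ] × {-3/2, -1/5, 5/24, 4, 4⋅ℯ}) ∪ ({-3/2, -1/5, -6/49, 1/3, 5/6, √2, 4⋅ℯ} × {-3/2, 1/3, 5/6, √2, 4⋅ℯ})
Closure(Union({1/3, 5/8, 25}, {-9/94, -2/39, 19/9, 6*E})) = {-9/94, -2/39, 1/3, 5/8, 19/9, 25, 6*E}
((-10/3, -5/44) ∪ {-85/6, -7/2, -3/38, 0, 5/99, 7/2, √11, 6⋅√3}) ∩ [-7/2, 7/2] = {-7/2, -3/38, 0, 5/99, 7/2, √11} ∪ (-10/3, -5/44)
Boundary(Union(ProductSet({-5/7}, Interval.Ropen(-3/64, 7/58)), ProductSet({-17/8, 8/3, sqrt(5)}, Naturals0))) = Union(ProductSet({-5/7}, Interval(-3/64, 7/58)), ProductSet({-17/8, 8/3, sqrt(5)}, Naturals0))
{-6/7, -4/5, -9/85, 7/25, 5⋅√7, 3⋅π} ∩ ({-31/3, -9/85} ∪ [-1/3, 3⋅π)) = {-9/85, 7/25}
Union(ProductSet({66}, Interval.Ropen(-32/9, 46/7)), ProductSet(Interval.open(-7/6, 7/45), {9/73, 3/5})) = Union(ProductSet({66}, Interval.Ropen(-32/9, 46/7)), ProductSet(Interval.open(-7/6, 7/45), {9/73, 3/5}))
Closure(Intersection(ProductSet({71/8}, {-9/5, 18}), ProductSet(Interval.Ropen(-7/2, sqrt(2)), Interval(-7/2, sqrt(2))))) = EmptySet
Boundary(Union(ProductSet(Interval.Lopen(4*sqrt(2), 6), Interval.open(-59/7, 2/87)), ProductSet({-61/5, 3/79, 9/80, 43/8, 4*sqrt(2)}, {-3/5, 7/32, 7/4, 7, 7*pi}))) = Union(ProductSet({6, 4*sqrt(2)}, Interval(-59/7, 2/87)), ProductSet({-61/5, 3/79, 9/80, 43/8, 4*sqrt(2)}, {-3/5, 7/32, 7/4, 7, 7*pi}), ProductSet(Interval(4*sqrt(2), 6), {-59/7, 2/87}))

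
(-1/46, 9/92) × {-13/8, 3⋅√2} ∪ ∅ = (-1/46, 9/92) × {-13/8, 3⋅√2}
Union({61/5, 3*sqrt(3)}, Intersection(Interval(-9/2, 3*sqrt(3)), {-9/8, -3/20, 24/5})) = {-9/8, -3/20, 24/5, 61/5, 3*sqrt(3)}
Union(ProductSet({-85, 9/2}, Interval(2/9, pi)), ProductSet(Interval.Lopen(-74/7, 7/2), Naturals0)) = Union(ProductSet({-85, 9/2}, Interval(2/9, pi)), ProductSet(Interval.Lopen(-74/7, 7/2), Naturals0))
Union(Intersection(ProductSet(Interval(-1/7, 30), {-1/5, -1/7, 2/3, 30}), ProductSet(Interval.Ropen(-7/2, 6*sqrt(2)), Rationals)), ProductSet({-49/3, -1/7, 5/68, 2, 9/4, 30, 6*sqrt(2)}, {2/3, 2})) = Union(ProductSet({-49/3, -1/7, 5/68, 2, 9/4, 30, 6*sqrt(2)}, {2/3, 2}), ProductSet(Interval.Ropen(-1/7, 6*sqrt(2)), {-1/5, -1/7, 2/3, 30}))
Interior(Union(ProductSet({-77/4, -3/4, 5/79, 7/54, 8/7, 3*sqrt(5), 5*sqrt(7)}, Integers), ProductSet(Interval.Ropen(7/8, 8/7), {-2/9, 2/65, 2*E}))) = EmptySet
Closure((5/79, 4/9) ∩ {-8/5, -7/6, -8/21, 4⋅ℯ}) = ∅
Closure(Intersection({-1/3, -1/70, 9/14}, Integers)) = EmptySet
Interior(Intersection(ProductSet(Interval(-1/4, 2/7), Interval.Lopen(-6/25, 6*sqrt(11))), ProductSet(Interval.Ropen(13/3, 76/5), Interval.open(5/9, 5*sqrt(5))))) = EmptySet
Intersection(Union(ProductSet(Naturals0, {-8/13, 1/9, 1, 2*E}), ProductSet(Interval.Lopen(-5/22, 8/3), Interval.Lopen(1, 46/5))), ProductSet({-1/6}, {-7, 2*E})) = ProductSet({-1/6}, {2*E})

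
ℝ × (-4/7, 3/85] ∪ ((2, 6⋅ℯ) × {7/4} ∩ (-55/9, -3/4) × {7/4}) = ℝ × (-4/7, 3/85]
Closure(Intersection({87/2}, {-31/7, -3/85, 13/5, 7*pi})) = EmptySet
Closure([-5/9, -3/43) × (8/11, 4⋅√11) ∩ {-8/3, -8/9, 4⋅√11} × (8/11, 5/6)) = ∅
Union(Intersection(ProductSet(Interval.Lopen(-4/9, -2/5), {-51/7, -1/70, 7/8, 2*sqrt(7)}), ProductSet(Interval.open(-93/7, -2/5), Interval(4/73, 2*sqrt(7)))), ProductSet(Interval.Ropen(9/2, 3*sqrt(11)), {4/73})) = Union(ProductSet(Interval.open(-4/9, -2/5), {7/8, 2*sqrt(7)}), ProductSet(Interval.Ropen(9/2, 3*sqrt(11)), {4/73}))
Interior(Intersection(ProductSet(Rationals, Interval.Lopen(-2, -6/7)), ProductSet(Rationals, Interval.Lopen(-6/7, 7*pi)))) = EmptySet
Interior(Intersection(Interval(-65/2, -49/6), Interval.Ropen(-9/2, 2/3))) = EmptySet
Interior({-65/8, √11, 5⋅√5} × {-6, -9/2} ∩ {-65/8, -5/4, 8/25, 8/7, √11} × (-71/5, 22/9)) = ∅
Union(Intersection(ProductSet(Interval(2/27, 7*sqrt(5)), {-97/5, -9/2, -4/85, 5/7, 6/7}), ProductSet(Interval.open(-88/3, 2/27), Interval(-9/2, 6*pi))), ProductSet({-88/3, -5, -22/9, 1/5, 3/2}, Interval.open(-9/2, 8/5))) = ProductSet({-88/3, -5, -22/9, 1/5, 3/2}, Interval.open(-9/2, 8/5))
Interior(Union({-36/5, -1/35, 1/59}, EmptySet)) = EmptySet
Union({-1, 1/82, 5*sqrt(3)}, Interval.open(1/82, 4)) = Union({-1, 5*sqrt(3)}, Interval.Ropen(1/82, 4))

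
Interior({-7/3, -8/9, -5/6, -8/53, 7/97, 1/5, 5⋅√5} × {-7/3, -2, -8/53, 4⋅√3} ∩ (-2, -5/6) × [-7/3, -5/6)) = ∅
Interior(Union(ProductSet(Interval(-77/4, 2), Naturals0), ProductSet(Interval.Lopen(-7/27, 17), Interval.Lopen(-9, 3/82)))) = Union(ProductSet(Interval.Lopen(-7/27, 2), Union(Complement(Naturals0, Union(Complement(Naturals0, Interval.open(-9, 3/82)), {-9, 3/82})), Complement(Naturals0, Union(Complement(Naturals0, Interval.open(-9, 3/82)), Interval(-9, 3/82))), Complement(Range(0, 1, 1), Complement(Naturals0, Interval.open(-9, 3/82))))), ProductSet(Interval.open(-7/27, 17), Union(Complement(Interval.open(-9, 3/82), Complement(Naturals0, Interval.open(-9, 3/82))), Complement(Interval.open(-9, 3/82), Union(Complement(Naturals0, Interval.open(-9, 3/82)), Naturals0)))), ProductSet(Interval.open(2, 17), Union(Complement(Interval.open(-9, 3/82), Naturals0), Interval.open(-9, 3/82))))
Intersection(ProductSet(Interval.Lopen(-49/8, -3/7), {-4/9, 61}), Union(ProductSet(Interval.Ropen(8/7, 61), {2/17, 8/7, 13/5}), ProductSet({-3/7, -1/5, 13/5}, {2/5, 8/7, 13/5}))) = EmptySet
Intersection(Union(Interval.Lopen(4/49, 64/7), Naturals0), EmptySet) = EmptySet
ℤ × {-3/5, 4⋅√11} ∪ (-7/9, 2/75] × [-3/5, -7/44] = (ℤ × {-3/5, 4⋅√11}) ∪ ((-7/9, 2/75] × [-3/5, -7/44])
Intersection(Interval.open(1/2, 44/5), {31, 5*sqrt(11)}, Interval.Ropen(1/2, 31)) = EmptySet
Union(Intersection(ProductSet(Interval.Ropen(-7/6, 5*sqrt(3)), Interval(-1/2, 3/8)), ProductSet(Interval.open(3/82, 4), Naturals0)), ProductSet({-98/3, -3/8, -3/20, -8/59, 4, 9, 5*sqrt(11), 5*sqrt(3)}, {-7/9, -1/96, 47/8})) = Union(ProductSet({-98/3, -3/8, -3/20, -8/59, 4, 9, 5*sqrt(11), 5*sqrt(3)}, {-7/9, -1/96, 47/8}), ProductSet(Interval.open(3/82, 4), Range(0, 1, 1)))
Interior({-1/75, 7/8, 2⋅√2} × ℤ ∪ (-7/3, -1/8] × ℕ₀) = ∅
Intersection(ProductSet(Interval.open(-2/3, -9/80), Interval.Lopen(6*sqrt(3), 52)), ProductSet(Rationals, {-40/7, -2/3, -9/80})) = EmptySet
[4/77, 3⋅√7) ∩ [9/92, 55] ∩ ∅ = ∅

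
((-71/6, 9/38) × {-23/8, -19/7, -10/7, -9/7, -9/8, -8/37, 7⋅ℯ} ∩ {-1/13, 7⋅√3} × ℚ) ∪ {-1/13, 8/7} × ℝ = {-1/13, 8/7} × ℝ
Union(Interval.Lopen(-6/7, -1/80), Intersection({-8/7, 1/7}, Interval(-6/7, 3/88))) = Interval.Lopen(-6/7, -1/80)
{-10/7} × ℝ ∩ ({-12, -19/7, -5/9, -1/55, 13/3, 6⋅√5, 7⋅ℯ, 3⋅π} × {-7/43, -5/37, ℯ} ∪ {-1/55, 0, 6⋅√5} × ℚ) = ∅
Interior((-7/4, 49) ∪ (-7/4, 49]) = (-7/4, 49)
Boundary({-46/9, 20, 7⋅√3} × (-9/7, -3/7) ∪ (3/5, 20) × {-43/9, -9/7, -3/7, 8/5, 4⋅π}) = ({-46/9, 20, 7⋅√3} × [-9/7, -3/7]) ∪ ([3/5, 20] × {-43/9, -9/7, -3/7, 8/5, 4⋅π})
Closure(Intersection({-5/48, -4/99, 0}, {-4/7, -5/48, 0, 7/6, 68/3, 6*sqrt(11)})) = {-5/48, 0}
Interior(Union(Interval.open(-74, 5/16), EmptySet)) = Interval.open(-74, 5/16)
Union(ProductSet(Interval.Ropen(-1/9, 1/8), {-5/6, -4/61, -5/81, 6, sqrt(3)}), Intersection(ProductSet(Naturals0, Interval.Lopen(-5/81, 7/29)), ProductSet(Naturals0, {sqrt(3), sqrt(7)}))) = ProductSet(Interval.Ropen(-1/9, 1/8), {-5/6, -4/61, -5/81, 6, sqrt(3)})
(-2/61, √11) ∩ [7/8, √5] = [7/8, √5]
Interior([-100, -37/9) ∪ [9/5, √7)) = (-100, -37/9) ∪ (9/5, √7)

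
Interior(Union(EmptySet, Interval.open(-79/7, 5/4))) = Interval.open(-79/7, 5/4)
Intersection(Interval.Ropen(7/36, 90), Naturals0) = Range(1, 90, 1)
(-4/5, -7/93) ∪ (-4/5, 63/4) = (-4/5, 63/4)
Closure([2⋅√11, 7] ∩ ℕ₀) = {7}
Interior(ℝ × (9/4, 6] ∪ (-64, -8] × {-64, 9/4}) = ℝ × (9/4, 6)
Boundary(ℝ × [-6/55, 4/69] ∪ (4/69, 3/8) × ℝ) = ({4/69, 3/8} × ((-∞, -6/55] ∪ [4/69, ∞))) ∪ (((-∞, 4/69] ∪ [3/8, ∞)) × {-6/55, 4/69})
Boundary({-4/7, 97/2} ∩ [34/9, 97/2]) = {97/2}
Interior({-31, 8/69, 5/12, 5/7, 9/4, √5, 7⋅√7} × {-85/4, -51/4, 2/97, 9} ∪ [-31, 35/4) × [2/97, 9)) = (-31, 35/4) × (2/97, 9)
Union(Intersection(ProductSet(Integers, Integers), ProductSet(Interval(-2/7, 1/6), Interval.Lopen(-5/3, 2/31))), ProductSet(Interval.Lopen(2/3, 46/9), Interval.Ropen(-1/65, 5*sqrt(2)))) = Union(ProductSet(Interval.Lopen(2/3, 46/9), Interval.Ropen(-1/65, 5*sqrt(2))), ProductSet(Range(0, 1, 1), Range(-1, 1, 1)))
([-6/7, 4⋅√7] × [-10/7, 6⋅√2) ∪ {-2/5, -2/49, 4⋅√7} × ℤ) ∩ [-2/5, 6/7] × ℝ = ({-2/5, -2/49} × ℤ) ∪ ([-2/5, 6/7] × [-10/7, 6⋅√2))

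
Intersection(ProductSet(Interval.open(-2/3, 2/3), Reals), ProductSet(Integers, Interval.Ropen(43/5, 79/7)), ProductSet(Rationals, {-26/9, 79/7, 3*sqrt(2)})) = EmptySet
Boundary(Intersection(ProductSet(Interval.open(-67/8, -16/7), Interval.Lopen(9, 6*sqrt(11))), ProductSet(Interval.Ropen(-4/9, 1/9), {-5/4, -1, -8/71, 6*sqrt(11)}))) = EmptySet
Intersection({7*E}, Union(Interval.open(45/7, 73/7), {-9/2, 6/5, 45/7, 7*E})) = {7*E}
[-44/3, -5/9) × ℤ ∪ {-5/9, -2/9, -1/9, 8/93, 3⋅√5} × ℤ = ([-44/3, -5/9] ∪ {-2/9, -1/9, 8/93, 3⋅√5}) × ℤ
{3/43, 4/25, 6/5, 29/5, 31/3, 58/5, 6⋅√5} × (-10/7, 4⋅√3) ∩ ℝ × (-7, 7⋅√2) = {3/43, 4/25, 6/5, 29/5, 31/3, 58/5, 6⋅√5} × (-10/7, 4⋅√3)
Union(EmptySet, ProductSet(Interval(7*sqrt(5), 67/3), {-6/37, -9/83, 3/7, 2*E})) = ProductSet(Interval(7*sqrt(5), 67/3), {-6/37, -9/83, 3/7, 2*E})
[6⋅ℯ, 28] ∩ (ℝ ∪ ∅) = [6⋅ℯ, 28]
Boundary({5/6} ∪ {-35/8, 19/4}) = {-35/8, 5/6, 19/4}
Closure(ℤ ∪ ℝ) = ℝ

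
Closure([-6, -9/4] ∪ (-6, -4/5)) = [-6, -4/5]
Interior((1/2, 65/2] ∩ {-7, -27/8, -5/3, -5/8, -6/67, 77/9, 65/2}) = ∅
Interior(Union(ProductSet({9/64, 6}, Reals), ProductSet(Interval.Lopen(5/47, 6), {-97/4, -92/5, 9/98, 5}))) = EmptySet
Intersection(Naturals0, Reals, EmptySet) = EmptySet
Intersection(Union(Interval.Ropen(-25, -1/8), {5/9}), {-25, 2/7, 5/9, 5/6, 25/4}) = {-25, 5/9}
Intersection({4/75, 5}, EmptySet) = EmptySet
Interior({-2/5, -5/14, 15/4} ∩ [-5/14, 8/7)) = ∅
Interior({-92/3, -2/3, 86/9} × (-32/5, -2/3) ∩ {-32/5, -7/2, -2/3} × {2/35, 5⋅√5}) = ∅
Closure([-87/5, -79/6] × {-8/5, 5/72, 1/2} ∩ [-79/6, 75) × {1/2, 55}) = {-79/6} × {1/2}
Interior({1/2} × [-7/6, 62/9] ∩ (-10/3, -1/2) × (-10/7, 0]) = ∅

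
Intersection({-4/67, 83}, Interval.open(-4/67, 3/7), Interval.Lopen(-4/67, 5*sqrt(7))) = EmptySet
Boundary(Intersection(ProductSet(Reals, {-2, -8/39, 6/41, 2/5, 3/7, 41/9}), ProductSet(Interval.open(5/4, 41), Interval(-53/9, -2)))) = ProductSet(Interval(5/4, 41), {-2})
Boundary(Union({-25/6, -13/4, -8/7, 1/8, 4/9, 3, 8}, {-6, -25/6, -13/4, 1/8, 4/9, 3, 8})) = {-6, -25/6, -13/4, -8/7, 1/8, 4/9, 3, 8}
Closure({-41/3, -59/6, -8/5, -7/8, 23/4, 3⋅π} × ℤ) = {-41/3, -59/6, -8/5, -7/8, 23/4, 3⋅π} × ℤ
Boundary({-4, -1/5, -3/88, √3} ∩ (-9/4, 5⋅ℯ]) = {-1/5, -3/88, √3}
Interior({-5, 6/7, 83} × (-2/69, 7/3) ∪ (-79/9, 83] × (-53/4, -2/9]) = (-79/9, 83) × (-53/4, -2/9)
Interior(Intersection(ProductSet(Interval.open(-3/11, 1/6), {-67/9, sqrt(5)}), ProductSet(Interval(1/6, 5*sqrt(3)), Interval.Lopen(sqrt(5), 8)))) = EmptySet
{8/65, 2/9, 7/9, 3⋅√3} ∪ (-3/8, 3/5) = (-3/8, 3/5) ∪ {7/9, 3⋅√3}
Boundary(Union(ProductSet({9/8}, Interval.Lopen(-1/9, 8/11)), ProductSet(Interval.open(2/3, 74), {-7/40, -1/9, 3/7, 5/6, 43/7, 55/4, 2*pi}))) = Union(ProductSet({9/8}, Interval(-1/9, 8/11)), ProductSet(Interval(2/3, 74), {-7/40, -1/9, 3/7, 5/6, 43/7, 55/4, 2*pi}))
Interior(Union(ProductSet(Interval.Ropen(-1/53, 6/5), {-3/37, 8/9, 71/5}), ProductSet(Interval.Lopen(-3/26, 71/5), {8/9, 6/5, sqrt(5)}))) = EmptySet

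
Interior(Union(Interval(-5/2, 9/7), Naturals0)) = Union(Complement(Interval.open(-5/2, 9/7), Complement(Naturals0, Interval.open(-5/2, 9/7))), Complement(Naturals0, Union(Complement(Naturals0, Interval.open(-5/2, 9/7)), {-5/2, 9/7})), Complement(Range(0, 2, 1), Complement(Naturals0, Interval.open(-5/2, 9/7))), Complement(Range(0, 2, 1), Union(Complement(Naturals0, Interval.open(-5/2, 9/7)), {-5/2, 9/7})))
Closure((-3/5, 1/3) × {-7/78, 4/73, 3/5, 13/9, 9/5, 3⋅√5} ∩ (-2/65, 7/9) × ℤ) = ∅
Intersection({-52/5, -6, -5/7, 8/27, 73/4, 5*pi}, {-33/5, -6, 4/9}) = {-6}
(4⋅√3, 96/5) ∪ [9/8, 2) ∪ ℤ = ℤ ∪ [9/8, 2] ∪ (4⋅√3, 96/5)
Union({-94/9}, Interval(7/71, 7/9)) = Union({-94/9}, Interval(7/71, 7/9))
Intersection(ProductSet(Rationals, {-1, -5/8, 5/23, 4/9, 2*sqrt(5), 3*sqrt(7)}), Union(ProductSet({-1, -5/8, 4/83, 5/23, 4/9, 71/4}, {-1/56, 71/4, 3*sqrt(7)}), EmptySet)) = ProductSet({-1, -5/8, 4/83, 5/23, 4/9, 71/4}, {3*sqrt(7)})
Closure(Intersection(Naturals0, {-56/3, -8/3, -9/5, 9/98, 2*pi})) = EmptySet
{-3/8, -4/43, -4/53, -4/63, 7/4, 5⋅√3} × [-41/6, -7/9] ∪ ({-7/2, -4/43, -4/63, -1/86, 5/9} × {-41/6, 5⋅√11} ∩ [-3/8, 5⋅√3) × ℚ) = ({-4/43, -4/63, -1/86, 5/9} × {-41/6}) ∪ ({-3/8, -4/43, -4/53, -4/63, 7/4, 5⋅√3} × [-41/6, -7/9])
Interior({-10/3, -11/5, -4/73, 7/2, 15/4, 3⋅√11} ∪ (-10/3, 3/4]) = (-10/3, 3/4)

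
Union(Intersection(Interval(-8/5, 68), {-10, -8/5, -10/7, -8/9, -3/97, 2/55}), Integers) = Union({-8/5, -10/7, -8/9, -3/97, 2/55}, Integers)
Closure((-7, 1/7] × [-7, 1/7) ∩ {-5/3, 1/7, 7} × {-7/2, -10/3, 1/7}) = {-5/3, 1/7} × {-7/2, -10/3}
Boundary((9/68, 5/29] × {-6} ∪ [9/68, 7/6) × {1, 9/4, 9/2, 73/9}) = ([9/68, 5/29] × {-6}) ∪ ([9/68, 7/6] × {1, 9/4, 9/2, 73/9})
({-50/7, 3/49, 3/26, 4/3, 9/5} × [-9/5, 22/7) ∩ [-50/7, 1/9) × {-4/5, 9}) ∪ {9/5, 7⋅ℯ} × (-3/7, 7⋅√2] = ({-50/7, 3/49} × {-4/5}) ∪ ({9/5, 7⋅ℯ} × (-3/7, 7⋅√2])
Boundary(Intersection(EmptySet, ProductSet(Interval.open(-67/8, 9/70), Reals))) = EmptySet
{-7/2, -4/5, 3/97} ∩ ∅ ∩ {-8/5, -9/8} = ∅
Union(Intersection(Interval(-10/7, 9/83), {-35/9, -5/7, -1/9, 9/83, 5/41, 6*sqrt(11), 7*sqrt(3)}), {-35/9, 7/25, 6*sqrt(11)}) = {-35/9, -5/7, -1/9, 9/83, 7/25, 6*sqrt(11)}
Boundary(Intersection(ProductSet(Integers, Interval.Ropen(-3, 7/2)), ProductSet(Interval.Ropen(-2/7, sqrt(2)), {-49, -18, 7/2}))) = EmptySet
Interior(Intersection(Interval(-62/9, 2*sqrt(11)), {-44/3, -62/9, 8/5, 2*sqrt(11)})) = EmptySet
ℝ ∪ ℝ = ℝ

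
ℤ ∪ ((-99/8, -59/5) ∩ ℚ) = ℤ ∪ (ℚ ∩ (-99/8, -59/5))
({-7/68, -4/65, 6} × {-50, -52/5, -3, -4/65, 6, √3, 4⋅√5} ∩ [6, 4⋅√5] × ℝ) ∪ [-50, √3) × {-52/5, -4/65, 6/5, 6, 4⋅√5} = ({6} × {-50, -52/5, -3, -4/65, 6, √3, 4⋅√5}) ∪ ([-50, √3) × {-52/5, -4/65, 6/5, 6, 4⋅√5})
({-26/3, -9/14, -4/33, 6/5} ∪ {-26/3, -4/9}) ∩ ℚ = {-26/3, -9/14, -4/9, -4/33, 6/5}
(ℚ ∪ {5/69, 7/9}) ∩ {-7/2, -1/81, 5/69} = {-7/2, -1/81, 5/69}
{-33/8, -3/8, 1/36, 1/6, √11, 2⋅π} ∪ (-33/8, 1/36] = [-33/8, 1/36] ∪ {1/6, √11, 2⋅π}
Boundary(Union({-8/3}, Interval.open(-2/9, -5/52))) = {-8/3, -2/9, -5/52}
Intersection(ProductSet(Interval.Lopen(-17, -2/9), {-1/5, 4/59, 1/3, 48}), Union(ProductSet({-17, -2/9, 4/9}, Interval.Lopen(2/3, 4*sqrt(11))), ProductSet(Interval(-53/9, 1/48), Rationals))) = ProductSet(Interval(-53/9, -2/9), {-1/5, 4/59, 1/3, 48})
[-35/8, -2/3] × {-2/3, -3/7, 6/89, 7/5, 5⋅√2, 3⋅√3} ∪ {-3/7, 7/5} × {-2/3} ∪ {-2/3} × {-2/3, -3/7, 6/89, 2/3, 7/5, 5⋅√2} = ({-3/7, 7/5} × {-2/3}) ∪ ({-2/3} × {-2/3, -3/7, 6/89, 2/3, 7/5, 5⋅√2}) ∪ ([-35/8, -2/3] × {-2/3, -3/7, 6/89, 7/5, 5⋅√2, 3⋅√3})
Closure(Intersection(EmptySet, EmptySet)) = EmptySet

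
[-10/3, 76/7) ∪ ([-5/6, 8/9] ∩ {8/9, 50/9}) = [-10/3, 76/7)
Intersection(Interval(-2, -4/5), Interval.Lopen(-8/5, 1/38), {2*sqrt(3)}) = EmptySet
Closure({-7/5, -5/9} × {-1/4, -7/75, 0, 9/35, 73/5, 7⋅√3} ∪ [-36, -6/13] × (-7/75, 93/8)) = ([-36, -6/13] × [-7/75, 93/8]) ∪ ({-7/5, -5/9} × {-1/4, -7/75, 0, 9/35, 73/5, 7⋅√3})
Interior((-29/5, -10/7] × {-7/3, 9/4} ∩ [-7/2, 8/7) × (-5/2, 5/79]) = ∅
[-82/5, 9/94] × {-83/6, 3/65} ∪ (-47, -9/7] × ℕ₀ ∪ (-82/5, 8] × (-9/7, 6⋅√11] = ((-47, -9/7] × ℕ₀) ∪ ([-82/5, 9/94] × {-83/6, 3/65}) ∪ ((-82/5, 8] × (-9/7, 6⋅√11])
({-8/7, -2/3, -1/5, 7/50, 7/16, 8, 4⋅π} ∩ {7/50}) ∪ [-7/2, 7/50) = [-7/2, 7/50]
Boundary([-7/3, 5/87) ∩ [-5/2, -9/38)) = {-7/3, -9/38}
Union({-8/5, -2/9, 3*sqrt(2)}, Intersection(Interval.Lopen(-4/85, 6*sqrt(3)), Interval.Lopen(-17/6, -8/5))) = {-8/5, -2/9, 3*sqrt(2)}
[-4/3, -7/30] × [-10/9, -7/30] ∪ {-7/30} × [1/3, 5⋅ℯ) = ({-7/30} × [1/3, 5⋅ℯ)) ∪ ([-4/3, -7/30] × [-10/9, -7/30])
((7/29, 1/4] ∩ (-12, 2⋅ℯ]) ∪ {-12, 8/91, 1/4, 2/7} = {-12, 8/91, 2/7} ∪ (7/29, 1/4]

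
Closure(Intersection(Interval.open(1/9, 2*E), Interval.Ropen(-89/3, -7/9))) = EmptySet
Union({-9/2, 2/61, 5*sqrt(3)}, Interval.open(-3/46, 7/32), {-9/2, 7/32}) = Union({-9/2, 5*sqrt(3)}, Interval.Lopen(-3/46, 7/32))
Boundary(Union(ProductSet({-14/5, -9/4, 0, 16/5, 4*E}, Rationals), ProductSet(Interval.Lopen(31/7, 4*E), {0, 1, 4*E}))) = Union(ProductSet({-14/5, -9/4, 0, 16/5, 4*E}, Reals), ProductSet(Interval(31/7, 4*E), {0, 1, 4*E}))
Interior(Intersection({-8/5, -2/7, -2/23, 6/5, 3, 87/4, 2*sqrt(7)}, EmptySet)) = EmptySet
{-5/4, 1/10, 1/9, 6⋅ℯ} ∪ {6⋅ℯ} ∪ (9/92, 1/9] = {-5/4, 6⋅ℯ} ∪ (9/92, 1/9]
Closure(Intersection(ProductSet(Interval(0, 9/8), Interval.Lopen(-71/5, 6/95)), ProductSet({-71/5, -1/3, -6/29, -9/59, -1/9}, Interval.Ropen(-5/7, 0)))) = EmptySet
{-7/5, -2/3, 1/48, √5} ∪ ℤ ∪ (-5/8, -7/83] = ℤ ∪ {-7/5, -2/3, 1/48, √5} ∪ (-5/8, -7/83]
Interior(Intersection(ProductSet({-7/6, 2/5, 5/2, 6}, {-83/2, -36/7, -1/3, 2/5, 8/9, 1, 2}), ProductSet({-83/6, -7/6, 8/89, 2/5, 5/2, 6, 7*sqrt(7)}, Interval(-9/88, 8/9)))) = EmptySet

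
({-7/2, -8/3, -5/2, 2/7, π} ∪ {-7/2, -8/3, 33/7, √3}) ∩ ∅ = ∅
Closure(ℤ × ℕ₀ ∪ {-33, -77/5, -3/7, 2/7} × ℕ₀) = (ℤ ∪ {-77/5, -3/7, 2/7}) × ℕ₀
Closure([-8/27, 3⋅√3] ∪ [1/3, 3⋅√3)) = [-8/27, 3⋅√3]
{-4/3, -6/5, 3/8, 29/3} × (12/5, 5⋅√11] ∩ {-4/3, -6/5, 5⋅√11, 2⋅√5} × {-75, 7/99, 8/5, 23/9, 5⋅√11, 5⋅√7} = {-4/3, -6/5} × {23/9, 5⋅√11, 5⋅√7}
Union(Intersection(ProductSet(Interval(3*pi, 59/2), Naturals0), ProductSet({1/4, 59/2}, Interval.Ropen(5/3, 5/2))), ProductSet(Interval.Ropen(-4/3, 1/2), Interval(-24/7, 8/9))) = Union(ProductSet({59/2}, Range(2, 3, 1)), ProductSet(Interval.Ropen(-4/3, 1/2), Interval(-24/7, 8/9)))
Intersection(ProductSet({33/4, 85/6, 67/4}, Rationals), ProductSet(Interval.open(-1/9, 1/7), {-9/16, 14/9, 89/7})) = EmptySet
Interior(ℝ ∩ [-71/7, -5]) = (-71/7, -5)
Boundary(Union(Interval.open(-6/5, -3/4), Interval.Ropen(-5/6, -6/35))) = {-6/5, -6/35}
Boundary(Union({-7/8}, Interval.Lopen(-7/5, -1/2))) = {-7/5, -1/2}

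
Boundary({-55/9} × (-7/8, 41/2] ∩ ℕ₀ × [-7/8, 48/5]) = ∅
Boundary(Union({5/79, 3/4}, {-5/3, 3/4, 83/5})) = {-5/3, 5/79, 3/4, 83/5}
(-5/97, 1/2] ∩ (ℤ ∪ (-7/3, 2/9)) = (-5/97, 2/9) ∪ {0}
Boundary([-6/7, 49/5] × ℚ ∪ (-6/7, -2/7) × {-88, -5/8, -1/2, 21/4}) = [-6/7, 49/5] × ℝ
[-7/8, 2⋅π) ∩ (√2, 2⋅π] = (√2, 2⋅π)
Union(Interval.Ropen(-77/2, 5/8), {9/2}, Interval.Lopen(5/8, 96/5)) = Union(Interval.Ropen(-77/2, 5/8), Interval.Lopen(5/8, 96/5))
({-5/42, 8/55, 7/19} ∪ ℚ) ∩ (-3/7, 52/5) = ℚ ∩ (-3/7, 52/5)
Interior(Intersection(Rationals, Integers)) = EmptySet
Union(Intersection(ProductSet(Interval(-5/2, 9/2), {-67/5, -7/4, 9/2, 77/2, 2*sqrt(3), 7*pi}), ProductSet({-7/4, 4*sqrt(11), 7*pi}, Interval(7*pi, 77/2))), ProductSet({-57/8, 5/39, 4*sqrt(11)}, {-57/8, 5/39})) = Union(ProductSet({-7/4}, {77/2, 7*pi}), ProductSet({-57/8, 5/39, 4*sqrt(11)}, {-57/8, 5/39}))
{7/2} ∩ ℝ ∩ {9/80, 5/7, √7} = ∅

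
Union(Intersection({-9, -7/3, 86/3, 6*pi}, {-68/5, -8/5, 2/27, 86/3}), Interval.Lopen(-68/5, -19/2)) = Union({86/3}, Interval.Lopen(-68/5, -19/2))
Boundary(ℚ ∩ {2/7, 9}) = {2/7, 9}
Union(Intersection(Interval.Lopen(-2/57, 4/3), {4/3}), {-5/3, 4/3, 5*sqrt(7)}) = {-5/3, 4/3, 5*sqrt(7)}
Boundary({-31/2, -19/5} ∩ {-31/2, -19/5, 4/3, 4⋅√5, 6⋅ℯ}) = {-31/2, -19/5}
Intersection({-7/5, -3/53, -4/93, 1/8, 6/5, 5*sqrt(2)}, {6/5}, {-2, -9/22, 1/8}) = EmptySet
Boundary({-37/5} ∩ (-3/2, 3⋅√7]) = ∅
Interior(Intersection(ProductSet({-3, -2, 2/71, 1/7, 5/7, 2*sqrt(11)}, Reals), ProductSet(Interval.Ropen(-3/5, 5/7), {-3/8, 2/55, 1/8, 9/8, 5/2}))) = EmptySet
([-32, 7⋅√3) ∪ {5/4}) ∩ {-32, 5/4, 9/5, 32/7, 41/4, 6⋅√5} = {-32, 5/4, 9/5, 32/7, 41/4}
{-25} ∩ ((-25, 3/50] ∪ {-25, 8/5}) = {-25}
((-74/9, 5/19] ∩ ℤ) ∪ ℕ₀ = {-8, -7, …, 0} ∪ ℕ₀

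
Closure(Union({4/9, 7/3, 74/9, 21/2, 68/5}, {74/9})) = {4/9, 7/3, 74/9, 21/2, 68/5}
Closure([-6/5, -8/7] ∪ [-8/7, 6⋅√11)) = [-6/5, 6⋅√11]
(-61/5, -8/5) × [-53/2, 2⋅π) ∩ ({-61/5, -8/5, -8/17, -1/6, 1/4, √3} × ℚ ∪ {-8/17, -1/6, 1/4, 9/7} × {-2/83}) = ∅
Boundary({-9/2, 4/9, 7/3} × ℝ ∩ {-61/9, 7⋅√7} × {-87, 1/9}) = ∅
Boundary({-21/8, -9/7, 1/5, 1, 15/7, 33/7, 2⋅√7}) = {-21/8, -9/7, 1/5, 1, 15/7, 33/7, 2⋅√7}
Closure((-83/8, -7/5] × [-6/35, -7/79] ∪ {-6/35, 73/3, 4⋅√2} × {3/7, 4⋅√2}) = ([-83/8, -7/5] × [-6/35, -7/79]) ∪ ({-6/35, 73/3, 4⋅√2} × {3/7, 4⋅√2})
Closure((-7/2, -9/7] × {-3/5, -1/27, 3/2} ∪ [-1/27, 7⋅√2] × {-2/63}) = ([-7/2, -9/7] × {-3/5, -1/27, 3/2}) ∪ ([-1/27, 7⋅√2] × {-2/63})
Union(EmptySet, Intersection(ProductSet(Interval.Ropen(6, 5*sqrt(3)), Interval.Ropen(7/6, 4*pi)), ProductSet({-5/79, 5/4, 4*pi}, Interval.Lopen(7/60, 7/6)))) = EmptySet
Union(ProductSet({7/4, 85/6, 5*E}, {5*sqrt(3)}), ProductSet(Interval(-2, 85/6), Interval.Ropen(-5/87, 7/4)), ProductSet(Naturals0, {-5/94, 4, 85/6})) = Union(ProductSet({7/4, 85/6, 5*E}, {5*sqrt(3)}), ProductSet(Interval(-2, 85/6), Interval.Ropen(-5/87, 7/4)), ProductSet(Naturals0, {-5/94, 4, 85/6}))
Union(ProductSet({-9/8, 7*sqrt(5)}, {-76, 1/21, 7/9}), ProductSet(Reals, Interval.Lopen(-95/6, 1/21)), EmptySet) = Union(ProductSet({-9/8, 7*sqrt(5)}, {-76, 1/21, 7/9}), ProductSet(Reals, Interval.Lopen(-95/6, 1/21)))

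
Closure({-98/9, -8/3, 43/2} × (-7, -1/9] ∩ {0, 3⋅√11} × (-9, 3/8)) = ∅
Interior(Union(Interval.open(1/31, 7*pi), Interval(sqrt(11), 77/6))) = Interval.open(1/31, 7*pi)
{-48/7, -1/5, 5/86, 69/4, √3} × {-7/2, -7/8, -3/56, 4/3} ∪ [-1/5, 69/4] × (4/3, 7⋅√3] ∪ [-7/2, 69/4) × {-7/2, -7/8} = ([-7/2, 69/4) × {-7/2, -7/8}) ∪ ({-48/7, -1/5, 5/86, 69/4, √3} × {-7/2, -7/8, -3/56, 4/3}) ∪ ([-1/5, 69/4] × (4/3, 7⋅√3])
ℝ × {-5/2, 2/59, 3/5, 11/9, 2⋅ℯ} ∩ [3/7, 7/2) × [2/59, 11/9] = [3/7, 7/2) × {2/59, 3/5, 11/9}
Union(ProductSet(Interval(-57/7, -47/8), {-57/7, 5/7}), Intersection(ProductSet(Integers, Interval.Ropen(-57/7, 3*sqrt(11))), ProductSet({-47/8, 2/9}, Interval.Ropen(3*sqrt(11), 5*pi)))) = ProductSet(Interval(-57/7, -47/8), {-57/7, 5/7})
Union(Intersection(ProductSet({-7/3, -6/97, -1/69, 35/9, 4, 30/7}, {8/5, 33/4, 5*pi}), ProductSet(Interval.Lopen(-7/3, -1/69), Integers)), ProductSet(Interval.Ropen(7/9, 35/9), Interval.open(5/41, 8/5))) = ProductSet(Interval.Ropen(7/9, 35/9), Interval.open(5/41, 8/5))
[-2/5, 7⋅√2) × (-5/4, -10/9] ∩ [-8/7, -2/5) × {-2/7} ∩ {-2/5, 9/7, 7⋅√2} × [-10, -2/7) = ∅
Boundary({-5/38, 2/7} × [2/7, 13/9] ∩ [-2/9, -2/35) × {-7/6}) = ∅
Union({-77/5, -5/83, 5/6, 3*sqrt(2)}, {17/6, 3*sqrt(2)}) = {-77/5, -5/83, 5/6, 17/6, 3*sqrt(2)}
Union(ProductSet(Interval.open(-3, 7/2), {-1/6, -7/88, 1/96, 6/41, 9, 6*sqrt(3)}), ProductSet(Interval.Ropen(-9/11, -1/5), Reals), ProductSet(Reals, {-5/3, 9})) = Union(ProductSet(Interval.open(-3, 7/2), {-1/6, -7/88, 1/96, 6/41, 9, 6*sqrt(3)}), ProductSet(Interval.Ropen(-9/11, -1/5), Reals), ProductSet(Reals, {-5/3, 9}))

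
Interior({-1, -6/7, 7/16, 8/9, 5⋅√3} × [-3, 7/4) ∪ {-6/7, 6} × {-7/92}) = ∅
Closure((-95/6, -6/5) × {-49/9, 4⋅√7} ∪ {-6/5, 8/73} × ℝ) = ({-6/5, 8/73} × ℝ) ∪ ([-95/6, -6/5] × {-49/9, 4⋅√7})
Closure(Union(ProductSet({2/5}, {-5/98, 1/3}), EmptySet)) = ProductSet({2/5}, {-5/98, 1/3})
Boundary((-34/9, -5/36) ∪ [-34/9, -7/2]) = {-34/9, -5/36}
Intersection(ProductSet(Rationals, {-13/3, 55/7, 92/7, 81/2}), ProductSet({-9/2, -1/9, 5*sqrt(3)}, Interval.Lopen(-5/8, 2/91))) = EmptySet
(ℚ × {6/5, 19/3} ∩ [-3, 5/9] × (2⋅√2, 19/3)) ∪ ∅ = ∅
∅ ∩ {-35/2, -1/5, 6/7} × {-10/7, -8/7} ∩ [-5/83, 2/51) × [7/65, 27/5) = ∅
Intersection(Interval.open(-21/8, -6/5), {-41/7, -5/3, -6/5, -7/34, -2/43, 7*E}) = {-5/3}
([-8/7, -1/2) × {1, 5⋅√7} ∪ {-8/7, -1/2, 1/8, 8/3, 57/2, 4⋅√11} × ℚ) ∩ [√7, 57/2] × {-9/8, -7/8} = {8/3, 57/2, 4⋅√11} × {-9/8, -7/8}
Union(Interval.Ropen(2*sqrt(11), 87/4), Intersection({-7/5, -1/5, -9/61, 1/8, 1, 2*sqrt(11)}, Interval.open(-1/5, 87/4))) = Union({-9/61, 1/8, 1}, Interval.Ropen(2*sqrt(11), 87/4))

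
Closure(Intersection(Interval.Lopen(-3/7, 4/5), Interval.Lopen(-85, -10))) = EmptySet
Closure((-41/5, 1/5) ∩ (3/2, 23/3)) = ∅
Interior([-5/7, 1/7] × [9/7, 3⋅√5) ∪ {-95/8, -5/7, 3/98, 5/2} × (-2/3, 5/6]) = (-5/7, 1/7) × (9/7, 3⋅√5)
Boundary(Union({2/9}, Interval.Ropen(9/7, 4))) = {2/9, 9/7, 4}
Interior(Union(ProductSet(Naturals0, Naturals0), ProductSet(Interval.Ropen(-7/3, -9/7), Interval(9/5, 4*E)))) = Union(ProductSet(Complement(Interval.open(-7/3, -9/7), Complement(Naturals0, Interval.open(-7/3, -9/7))), Complement(Interval.open(9/5, 4*E), Complement(Naturals0, Interval.open(9/5, 4*E)))), ProductSet(Complement(Interval.open(-7/3, -9/7), Naturals0), Complement(Interval.open(9/5, 4*E), Naturals0)), ProductSet(Complement(Interval.open(-7/3, -9/7), Union(Complement(Naturals0, Interval.open(-7/3, -9/7)), Naturals0)), Interval.open(9/5, 4*E)), ProductSet(Complement(Naturals0, Union(Complement(Naturals0, Interval.open(-7/3, -9/7)), {-7/3, -9/7})), Complement(Naturals0, Union(Complement(Naturals0, Interval.open(9/5, 4*E)), {9/5, 4*E}))), ProductSet(Complement(Naturals0, Union(Complement(Naturals0, Interval.open(-7/3, -9/7)), Interval(-7/3, -9/7))), Complement(Naturals0, Complement(Naturals0, Interval.open(9/5, 4*E)))), ProductSet(Interval.open(-7/3, -9/7), Complement(Interval.open(9/5, 4*E), Union(Complement(Naturals0, Interval.open(9/5, 4*E)), Naturals0))), ProductSet(Union(Complement(Naturals0, Complement(Naturals0, Interval.open(-7/3, -9/7))), Complement(Naturals0, Union(Complement(Naturals0, Interval.open(-7/3, -9/7)), Interval(-7/3, -9/7)))), Complement(Naturals0, Union(Complement(Naturals0, Interval.open(9/5, 4*E)), Interval(9/5, 4*E)))))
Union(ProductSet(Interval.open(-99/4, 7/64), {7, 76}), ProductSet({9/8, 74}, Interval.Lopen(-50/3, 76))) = Union(ProductSet({9/8, 74}, Interval.Lopen(-50/3, 76)), ProductSet(Interval.open(-99/4, 7/64), {7, 76}))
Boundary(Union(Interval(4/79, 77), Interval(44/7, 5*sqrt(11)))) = {4/79, 77}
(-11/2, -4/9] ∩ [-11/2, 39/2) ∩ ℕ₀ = ∅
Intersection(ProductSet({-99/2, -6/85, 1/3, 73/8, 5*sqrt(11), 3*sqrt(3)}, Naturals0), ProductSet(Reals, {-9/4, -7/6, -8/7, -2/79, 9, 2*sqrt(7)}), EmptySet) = EmptySet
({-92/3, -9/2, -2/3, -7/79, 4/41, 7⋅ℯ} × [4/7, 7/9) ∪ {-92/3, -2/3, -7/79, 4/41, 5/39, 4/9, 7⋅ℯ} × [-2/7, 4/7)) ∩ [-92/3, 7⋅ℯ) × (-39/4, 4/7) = {-92/3, -2/3, -7/79, 4/41, 5/39, 4/9} × [-2/7, 4/7)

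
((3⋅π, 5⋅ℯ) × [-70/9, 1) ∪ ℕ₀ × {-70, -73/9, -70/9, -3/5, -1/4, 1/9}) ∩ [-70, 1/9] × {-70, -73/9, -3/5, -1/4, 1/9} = {0} × {-70, -73/9, -3/5, -1/4, 1/9}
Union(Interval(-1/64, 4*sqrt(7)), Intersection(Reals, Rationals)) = Union(Interval(-1/64, 4*sqrt(7)), Rationals)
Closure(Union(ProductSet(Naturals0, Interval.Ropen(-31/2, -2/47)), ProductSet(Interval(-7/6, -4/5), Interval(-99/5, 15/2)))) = Union(ProductSet(Complement(Naturals0, Interval.open(-7/6, -4/5)), Interval(-31/2, -2/47)), ProductSet(Interval(-7/6, -4/5), Interval(-99/5, 15/2)), ProductSet(Naturals0, Interval.Ropen(-31/2, -2/47)))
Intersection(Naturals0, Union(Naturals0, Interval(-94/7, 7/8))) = Union(Naturals0, Range(0, 1, 1))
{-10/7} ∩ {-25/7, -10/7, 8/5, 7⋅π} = {-10/7}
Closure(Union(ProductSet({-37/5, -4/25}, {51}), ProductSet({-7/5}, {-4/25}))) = Union(ProductSet({-7/5}, {-4/25}), ProductSet({-37/5, -4/25}, {51}))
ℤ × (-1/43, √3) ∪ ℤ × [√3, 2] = ℤ × (-1/43, 2]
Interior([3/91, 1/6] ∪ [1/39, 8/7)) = (1/39, 8/7)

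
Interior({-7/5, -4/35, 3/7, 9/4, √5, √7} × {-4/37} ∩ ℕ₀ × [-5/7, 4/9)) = ∅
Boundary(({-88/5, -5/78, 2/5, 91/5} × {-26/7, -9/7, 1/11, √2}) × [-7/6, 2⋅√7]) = ({-88/5, -5/78, 2/5, 91/5} × {-26/7, -9/7, 1/11, √2}) × [-7/6, 2⋅√7]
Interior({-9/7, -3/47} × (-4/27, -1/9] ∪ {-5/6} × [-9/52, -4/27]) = ∅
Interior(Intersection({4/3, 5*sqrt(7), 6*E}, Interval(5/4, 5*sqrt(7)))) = EmptySet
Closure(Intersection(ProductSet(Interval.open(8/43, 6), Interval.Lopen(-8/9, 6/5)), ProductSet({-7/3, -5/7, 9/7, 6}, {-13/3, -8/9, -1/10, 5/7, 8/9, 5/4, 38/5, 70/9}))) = ProductSet({9/7}, {-1/10, 5/7, 8/9})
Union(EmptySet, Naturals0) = Naturals0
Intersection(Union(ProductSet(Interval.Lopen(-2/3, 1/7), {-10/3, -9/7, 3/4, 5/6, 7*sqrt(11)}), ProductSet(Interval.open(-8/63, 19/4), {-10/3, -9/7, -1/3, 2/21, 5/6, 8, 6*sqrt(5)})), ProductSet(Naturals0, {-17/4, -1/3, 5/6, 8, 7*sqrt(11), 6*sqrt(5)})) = Union(ProductSet(Range(0, 1, 1), {5/6, 7*sqrt(11)}), ProductSet(Range(0, 5, 1), {-1/3, 5/6, 8, 6*sqrt(5)}))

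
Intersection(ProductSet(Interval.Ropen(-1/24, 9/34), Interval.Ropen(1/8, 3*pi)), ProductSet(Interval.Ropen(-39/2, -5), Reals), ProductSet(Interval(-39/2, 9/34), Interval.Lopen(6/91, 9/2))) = EmptySet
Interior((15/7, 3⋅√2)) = (15/7, 3⋅√2)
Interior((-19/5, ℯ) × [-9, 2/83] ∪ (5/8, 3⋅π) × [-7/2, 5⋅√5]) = ((-19/5, ℯ) × (-9, 2/83)) ∪ ((5/8, ℯ) × (-9, 5⋅√5)) ∪ ((5/8, 3⋅π) × (-7/2, 5⋅√5))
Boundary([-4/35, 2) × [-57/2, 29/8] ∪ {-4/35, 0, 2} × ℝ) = ({-4/35, 2} × (-∞, ∞)) ∪ ([-4/35, 2] × {-57/2, 29/8}) ∪ ({-4/35, 0, 2} × ((-∞, -57/2] ∪ [29/8, ∞)))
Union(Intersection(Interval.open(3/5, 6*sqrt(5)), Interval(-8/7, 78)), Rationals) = Union(Interval.Ropen(3/5, 6*sqrt(5)), Rationals)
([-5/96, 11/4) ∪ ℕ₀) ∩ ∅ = ∅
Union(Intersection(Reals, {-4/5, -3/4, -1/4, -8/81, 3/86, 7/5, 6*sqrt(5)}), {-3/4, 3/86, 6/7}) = {-4/5, -3/4, -1/4, -8/81, 3/86, 6/7, 7/5, 6*sqrt(5)}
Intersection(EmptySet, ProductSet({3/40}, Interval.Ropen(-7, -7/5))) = EmptySet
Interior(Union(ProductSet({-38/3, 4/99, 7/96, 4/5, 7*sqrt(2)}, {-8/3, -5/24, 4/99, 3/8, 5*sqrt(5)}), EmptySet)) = EmptySet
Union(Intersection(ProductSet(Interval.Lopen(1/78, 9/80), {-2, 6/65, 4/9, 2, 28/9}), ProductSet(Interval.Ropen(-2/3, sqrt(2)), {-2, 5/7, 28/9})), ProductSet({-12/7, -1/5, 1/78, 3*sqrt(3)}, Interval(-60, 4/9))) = Union(ProductSet({-12/7, -1/5, 1/78, 3*sqrt(3)}, Interval(-60, 4/9)), ProductSet(Interval.Lopen(1/78, 9/80), {-2, 28/9}))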